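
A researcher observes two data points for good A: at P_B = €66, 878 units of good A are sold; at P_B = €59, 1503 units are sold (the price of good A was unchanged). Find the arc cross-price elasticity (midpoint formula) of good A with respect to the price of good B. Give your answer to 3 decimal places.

ΔQ_A = 1503 − 878 = 625; ΔP_B = 59 − 66 = -7.
Midpoints: Q̄_A = 1190.5, P̄_B = 62.50.
ε = (ΔQ_A/Q̄_A)/(ΔP_B/P̄_B) = (625/1190.5)/(-7/62.50) ≈ -4.687.

-4.687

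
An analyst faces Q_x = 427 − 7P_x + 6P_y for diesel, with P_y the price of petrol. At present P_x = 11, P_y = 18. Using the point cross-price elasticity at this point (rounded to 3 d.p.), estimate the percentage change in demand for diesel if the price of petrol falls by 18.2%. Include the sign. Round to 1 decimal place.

At P_x = 11, P_y = 18: Q_x = 458.
∂Q_x/∂P_y = 6.
ε = (∂Q_x/∂P_y)(P_y/Q_x) = 6.0000 × 18/458 ≈ 0.236.
%ΔQ_x ≈ ε × %ΔP_y = 0.236 × (-18.2%) = -4.3%.

-4.3%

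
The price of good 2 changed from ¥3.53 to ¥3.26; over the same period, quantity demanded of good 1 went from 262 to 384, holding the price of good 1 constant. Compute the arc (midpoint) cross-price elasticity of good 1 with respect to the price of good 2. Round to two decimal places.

ΔQ_1 = 384 − 262 = 122; ΔP_2 = 3.26 − 3.53 = -0.27.
Midpoints: Q̄_1 = 323.0, P̄_2 = 3.39.
ε = (ΔQ_1/Q̄_1)/(ΔP_2/P̄_2) = (122/323.0)/(-0.27/3.39) ≈ -4.75.

-4.75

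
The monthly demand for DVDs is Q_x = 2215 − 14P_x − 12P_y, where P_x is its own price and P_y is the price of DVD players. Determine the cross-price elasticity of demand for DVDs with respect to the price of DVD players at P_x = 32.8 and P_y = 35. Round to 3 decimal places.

-0.314

At P_x = 32.8 and P_y = 35: Q_x = 1335.8.
∂Q_x/∂P_y = -12.
ε = (∂Q_x/∂P_y)(P_y/Q_x) = -12 × (35/1335.8) ≈ -0.314.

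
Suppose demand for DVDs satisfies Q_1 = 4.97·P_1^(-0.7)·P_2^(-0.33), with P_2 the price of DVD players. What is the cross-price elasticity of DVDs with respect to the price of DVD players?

In a log-linear (constant-elasticity) demand function, the coefficient on the exponent of P_2 is the cross-price elasticity.
ε = -0.33. Negative, so DVDs and DVD players are complements.

-0.33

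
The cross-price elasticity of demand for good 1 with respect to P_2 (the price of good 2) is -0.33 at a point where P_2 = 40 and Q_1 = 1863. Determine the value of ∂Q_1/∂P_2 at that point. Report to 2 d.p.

ε = (∂Q_1/∂P_2)·(P_2/Q_1) ⇒ ∂Q_1/∂P_2 = ε·Q_1/P_2 = -0.33 × 1863/40 ≈ -15.37.

-15.37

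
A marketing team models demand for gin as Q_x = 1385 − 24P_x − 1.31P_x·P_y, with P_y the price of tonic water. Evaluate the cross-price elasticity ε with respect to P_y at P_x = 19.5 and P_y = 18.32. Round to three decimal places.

-1.042

At P_x = 19.5 and P_y = 18.32: Q_x = 449.016.
∂Q_x/∂P_y = -1.31P_x = -1.31(19.5) = -25.5450.
ε = (∂Q_x/∂P_y)(P_y/Q_x) = -25.5450 × (18.32/449.016) ≈ -1.042.
ε < 0: complements.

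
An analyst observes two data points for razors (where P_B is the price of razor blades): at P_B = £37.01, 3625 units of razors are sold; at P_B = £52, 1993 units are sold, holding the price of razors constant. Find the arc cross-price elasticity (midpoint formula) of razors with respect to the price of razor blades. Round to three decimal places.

-1.725

ΔQ_A = 1993 − 3625 = -1632; ΔP_B = 52 − 37.01 = 14.99.
Midpoints: Q̄_A = 2809.0, P̄_B = 44.50.
ε = (ΔQ_A/Q̄_A)/(ΔP_B/P̄_B) = (-1632/2809.0)/(14.99/44.50) ≈ -1.725.
ε < 0: razors and razor blades are complements.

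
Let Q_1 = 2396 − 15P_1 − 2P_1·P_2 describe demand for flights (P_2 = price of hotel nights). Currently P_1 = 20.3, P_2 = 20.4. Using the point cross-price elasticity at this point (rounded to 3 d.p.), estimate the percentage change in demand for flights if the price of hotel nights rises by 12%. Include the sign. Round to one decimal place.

At P_1 = 20.3, P_2 = 20.4: Q_1 = 1263.26.
∂Q_1/∂P_2 = -2P_1 = -40.6000.
ε = (∂Q_1/∂P_2)(P_2/Q_1) = -40.6000 × 20.4/1263.26 ≈ -0.656.
%ΔQ_1 ≈ ε × %ΔP_2 = -0.656 × (12%) = -7.9%.

-7.9%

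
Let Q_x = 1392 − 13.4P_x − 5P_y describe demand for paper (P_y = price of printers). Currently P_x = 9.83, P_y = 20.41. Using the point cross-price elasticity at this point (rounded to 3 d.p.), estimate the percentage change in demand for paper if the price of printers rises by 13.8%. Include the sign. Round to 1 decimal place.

At P_x = 9.83, P_y = 20.41: Q_x = 1158.228.
∂Q_x/∂P_y = -5.
ε = (∂Q_x/∂P_y)(P_y/Q_x) = -5.0000 × 20.41/1158.228 ≈ -0.088.
%ΔQ_x ≈ ε × %ΔP_y = -0.088 × (13.8%) = -1.2%.

-1.2%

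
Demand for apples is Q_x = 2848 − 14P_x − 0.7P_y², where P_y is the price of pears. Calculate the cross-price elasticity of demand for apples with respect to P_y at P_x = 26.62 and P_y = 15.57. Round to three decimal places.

At P_x = 26.62 and P_y = 15.57: Q_x = 2305.623.
∂Q_x/∂P_y = -1.4P_y = -1.4(15.57) = -21.7980.
ε = (∂Q_x/∂P_y)(P_y/Q_x) = -21.7980 × (15.57/2305.623) ≈ -0.147.

-0.147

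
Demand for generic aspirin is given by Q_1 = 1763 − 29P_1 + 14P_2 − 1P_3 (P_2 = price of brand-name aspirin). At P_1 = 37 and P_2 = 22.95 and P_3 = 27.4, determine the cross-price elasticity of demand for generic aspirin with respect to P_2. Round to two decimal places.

0.33

At P_1 = 37 and P_2 = 22.95 and P_3 = 27.4: Q_1 = 983.9.
∂Q_1/∂P_2 = 14.
ε = (∂Q_1/∂P_2)(P_2/Q_1) = 14 × (22.95/983.9) ≈ 0.33.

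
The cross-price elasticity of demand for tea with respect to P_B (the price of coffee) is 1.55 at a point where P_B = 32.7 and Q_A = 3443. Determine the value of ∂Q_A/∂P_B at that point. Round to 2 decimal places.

163.20

ε = (∂Q_A/∂P_B)·(P_B/Q_A) ⇒ ∂Q_A/∂P_B = ε·Q_A/P_B = 1.55 × 3443/32.7 ≈ 163.20.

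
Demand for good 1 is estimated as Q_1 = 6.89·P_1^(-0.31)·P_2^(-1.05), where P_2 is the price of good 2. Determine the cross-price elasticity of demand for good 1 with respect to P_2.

In a log-linear (constant-elasticity) demand function, the coefficient on the exponent of P_2 is the cross-price elasticity.
ε = -1.05. Negative, so good 1 and good 2 are complements.

-1.05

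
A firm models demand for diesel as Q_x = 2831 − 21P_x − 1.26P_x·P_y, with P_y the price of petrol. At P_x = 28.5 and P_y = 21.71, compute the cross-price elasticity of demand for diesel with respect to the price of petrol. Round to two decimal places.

-0.54

At P_x = 28.5 and P_y = 21.71: Q_x = 1452.894.
∂Q_x/∂P_y = -1.26P_x = -1.26(28.5) = -35.9100.
ε = (∂Q_x/∂P_y)(P_y/Q_x) = -35.9100 × (21.71/1452.894) ≈ -0.54.
ε < 0: complements.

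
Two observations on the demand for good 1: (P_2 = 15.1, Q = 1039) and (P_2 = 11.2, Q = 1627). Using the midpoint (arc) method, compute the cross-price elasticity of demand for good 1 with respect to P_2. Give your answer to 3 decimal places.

ΔQ_1 = 1627 − 1039 = 588; ΔP_2 = 11.2 − 15.1 = -3.9.
Midpoints: Q̄_1 = 1333.0, P̄_2 = 13.15.
ε = (ΔQ_1/Q̄_1)/(ΔP_2/P̄_2) = (588/1333.0)/(-3.9/13.15) ≈ -1.487.

-1.487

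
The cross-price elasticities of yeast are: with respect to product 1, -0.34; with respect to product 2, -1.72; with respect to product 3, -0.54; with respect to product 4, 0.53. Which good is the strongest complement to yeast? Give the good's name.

product 2

Complements have ε < 0. The most negative value is -1.72 (product 2).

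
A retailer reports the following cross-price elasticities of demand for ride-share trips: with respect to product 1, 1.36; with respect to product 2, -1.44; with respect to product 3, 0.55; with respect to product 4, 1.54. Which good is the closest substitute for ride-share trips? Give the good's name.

product 4

Substitutes have ε > 0. Among the positive values, 1.54 (product 4) is largest.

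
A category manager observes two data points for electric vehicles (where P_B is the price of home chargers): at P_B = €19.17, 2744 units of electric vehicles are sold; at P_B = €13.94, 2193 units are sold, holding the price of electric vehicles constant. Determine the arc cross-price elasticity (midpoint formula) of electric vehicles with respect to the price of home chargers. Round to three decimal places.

ΔQ_A = 2193 − 2744 = -551; ΔP_B = 13.94 − 19.17 = -5.23.
Midpoints: Q̄_A = 2468.5, P̄_B = 16.55.
ε = (ΔQ_A/Q̄_A)/(ΔP_B/P̄_B) = (-551/2468.5)/(-5.23/16.55) ≈ 0.707.
ε > 0: electric vehicles and home chargers are substitutes.

0.707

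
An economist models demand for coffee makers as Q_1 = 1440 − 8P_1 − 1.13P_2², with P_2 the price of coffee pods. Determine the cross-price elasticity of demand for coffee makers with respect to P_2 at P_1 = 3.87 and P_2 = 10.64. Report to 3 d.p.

At P_1 = 3.87 and P_2 = 10.64: Q_1 = 1281.113.
∂Q_1/∂P_2 = -2.26P_2 = -2.26(10.64) = -24.0464.
ε = (∂Q_1/∂P_2)(P_2/Q_1) = -24.0464 × (10.64/1281.113) ≈ -0.200.
ε < 0: complements.

-0.200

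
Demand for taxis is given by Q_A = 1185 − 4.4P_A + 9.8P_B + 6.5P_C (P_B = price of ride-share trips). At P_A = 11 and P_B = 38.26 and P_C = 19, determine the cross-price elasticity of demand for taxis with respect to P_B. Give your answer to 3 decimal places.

0.229

At P_A = 11 and P_B = 38.26 and P_C = 19: Q_A = 1635.048.
∂Q_A/∂P_B = 9.8.
ε = (∂Q_A/∂P_B)(P_B/Q_A) = 9.8 × (38.26/1635.048) ≈ 0.229.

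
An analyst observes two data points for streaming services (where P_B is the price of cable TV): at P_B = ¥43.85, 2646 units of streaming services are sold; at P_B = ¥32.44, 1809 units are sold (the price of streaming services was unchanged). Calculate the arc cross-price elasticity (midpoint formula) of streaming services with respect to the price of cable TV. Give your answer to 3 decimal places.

1.256

ΔQ_A = 1809 − 2646 = -837; ΔP_B = 32.44 − 43.85 = -11.41.
Midpoints: Q̄_A = 2227.5, P̄_B = 38.14.
ε = (ΔQ_A/Q̄_A)/(ΔP_B/P̄_B) = (-837/2227.5)/(-11.41/38.14) ≈ 1.256.
ε > 0: streaming services and cable TV are substitutes.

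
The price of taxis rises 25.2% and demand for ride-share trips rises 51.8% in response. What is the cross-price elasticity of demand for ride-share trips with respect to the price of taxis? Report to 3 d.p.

2.056

ε = (%ΔQ of ride-share trips) / (%ΔP of taxis) = (51.8%) / (25.2%) ≈ 2.056.
Positive cross-price elasticity: substitutes.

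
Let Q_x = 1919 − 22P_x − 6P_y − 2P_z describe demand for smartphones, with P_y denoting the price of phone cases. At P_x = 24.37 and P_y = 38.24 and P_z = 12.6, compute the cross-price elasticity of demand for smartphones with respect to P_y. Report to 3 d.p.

-0.203

At P_x = 24.37 and P_y = 38.24 and P_z = 12.6: Q_x = 1128.22.
∂Q_x/∂P_y = -6.
ε = (∂Q_x/∂P_y)(P_y/Q_x) = -6 × (38.24/1128.22) ≈ -0.203.
Since ε < 0, smartphones and phone cases are complements.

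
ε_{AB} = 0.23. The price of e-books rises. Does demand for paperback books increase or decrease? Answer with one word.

ε > 0 and the price of e-books rises, so the quantity of paperback books moves in the same direction: it increases.

increase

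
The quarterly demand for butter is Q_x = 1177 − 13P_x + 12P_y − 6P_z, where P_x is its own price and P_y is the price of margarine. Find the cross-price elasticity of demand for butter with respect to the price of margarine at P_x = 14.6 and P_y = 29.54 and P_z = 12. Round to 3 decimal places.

0.279

At P_x = 14.6 and P_y = 29.54 and P_z = 12: Q_x = 1269.68.
∂Q_x/∂P_y = 12.
ε = (∂Q_x/∂P_y)(P_y/Q_x) = 12 × (29.54/1269.68) ≈ 0.279.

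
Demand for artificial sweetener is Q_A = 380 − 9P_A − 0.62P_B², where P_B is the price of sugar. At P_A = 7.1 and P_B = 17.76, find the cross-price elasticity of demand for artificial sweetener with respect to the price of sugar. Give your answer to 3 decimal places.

-3.245

At P_A = 7.1 and P_B = 17.76: Q_A = 120.541.
∂Q_A/∂P_B = -1.24P_B = -1.24(17.76) = -22.0224.
ε = (∂Q_A/∂P_B)(P_B/Q_A) = -22.0224 × (17.76/120.541) ≈ -3.245.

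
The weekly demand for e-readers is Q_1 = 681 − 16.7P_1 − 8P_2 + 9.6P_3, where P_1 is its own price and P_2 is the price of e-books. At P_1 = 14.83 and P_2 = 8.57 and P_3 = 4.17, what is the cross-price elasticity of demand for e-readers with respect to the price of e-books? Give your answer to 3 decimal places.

-0.169

At P_1 = 14.83 and P_2 = 8.57 and P_3 = 4.17: Q_1 = 404.811.
∂Q_1/∂P_2 = -8.
ε = (∂Q_1/∂P_2)(P_2/Q_1) = -8 × (8.57/404.811) ≈ -0.169.
Since ε < 0, e-readers and e-books are complements.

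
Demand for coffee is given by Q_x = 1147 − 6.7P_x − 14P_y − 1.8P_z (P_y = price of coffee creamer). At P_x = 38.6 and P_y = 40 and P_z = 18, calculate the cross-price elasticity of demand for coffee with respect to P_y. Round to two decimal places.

-1.89

At P_x = 38.6 and P_y = 40 and P_z = 18: Q_x = 295.98.
∂Q_x/∂P_y = -14.
ε = (∂Q_x/∂P_y)(P_y/Q_x) = -14 × (40/295.98) ≈ -1.89.
Since ε < 0, coffee and coffee creamer are complements.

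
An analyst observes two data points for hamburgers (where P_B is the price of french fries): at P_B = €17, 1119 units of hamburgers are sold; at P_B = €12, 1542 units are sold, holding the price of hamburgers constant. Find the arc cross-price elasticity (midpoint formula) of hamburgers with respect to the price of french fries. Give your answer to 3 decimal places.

ΔQ_A = 1542 − 1119 = 423; ΔP_B = 12 − 17 = -5.
Midpoints: Q̄_A = 1330.5, P̄_B = 14.50.
ε = (ΔQ_A/Q̄_A)/(ΔP_B/P̄_B) = (423/1330.5)/(-5/14.50) ≈ -0.922.

-0.922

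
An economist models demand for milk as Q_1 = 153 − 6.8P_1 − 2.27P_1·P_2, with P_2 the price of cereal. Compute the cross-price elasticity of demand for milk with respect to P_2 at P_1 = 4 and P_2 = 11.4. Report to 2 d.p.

-4.64

At P_1 = 4 and P_2 = 11.4: Q_1 = 22.288.
∂Q_1/∂P_2 = -2.27P_1 = -2.27(4) = -9.0800.
ε = (∂Q_1/∂P_2)(P_2/Q_1) = -9.0800 × (11.4/22.288) ≈ -4.64.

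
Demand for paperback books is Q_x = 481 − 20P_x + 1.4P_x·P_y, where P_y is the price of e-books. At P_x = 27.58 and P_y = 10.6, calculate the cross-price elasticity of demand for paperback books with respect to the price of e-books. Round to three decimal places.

At P_x = 27.58 and P_y = 10.6: Q_x = 338.687.
∂Q_x/∂P_y = 1.4P_x = 1.4(27.58) = 38.6120.
ε = (∂Q_x/∂P_y)(P_y/Q_x) = 38.6120 × (10.6/338.687) ≈ 1.208.
ε > 0: substitutes.

1.208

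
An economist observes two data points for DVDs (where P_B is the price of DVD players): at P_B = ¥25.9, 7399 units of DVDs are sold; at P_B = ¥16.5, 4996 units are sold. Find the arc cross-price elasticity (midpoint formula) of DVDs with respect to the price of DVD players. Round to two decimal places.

0.87

ΔQ_A = 4996 − 7399 = -2403; ΔP_B = 16.5 − 25.9 = -9.4.
Midpoints: Q̄_A = 6197.5, P̄_B = 21.20.
ε = (ΔQ_A/Q̄_A)/(ΔP_B/P̄_B) = (-2403/6197.5)/(-9.4/21.20) ≈ 0.87.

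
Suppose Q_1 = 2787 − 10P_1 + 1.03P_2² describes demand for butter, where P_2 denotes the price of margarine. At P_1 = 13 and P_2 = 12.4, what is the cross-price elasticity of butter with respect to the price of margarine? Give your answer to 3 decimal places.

At P_1 = 13 and P_2 = 12.4: Q_1 = 2815.373.
∂Q_1/∂P_2 = 2.06P_2 = 2.06(12.4) = 25.5440.
ε = (∂Q_1/∂P_2)(P_2/Q_1) = 25.5440 × (12.4/2815.373) ≈ 0.113.

0.113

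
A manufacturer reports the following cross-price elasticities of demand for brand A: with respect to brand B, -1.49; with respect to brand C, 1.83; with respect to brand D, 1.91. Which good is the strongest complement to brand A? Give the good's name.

brand B

Complements have ε < 0. The most negative value is -1.49 (brand B).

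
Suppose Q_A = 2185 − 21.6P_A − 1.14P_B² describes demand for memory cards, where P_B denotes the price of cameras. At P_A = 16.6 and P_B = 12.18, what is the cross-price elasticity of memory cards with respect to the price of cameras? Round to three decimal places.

At P_A = 16.6 and P_B = 12.18: Q_A = 1657.318.
∂Q_A/∂P_B = -2.28P_B = -2.28(12.18) = -27.7704.
ε = (∂Q_A/∂P_B)(P_B/Q_A) = -27.7704 × (12.18/1657.318) ≈ -0.204.
ε < 0: complements.

-0.204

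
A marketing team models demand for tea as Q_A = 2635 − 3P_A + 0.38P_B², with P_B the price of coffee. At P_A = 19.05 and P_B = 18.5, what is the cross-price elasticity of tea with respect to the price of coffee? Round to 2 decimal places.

At P_A = 19.05 and P_B = 18.5: Q_A = 2707.905.
∂Q_A/∂P_B = 0.76P_B = 0.76(18.5) = 14.0600.
ε = (∂Q_A/∂P_B)(P_B/Q_A) = 14.0600 × (18.5/2707.905) ≈ 0.10.

0.10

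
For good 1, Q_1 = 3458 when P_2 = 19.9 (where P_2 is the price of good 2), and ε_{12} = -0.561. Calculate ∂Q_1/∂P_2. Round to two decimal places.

-97.48

ε = (∂Q_1/∂P_2)·(P_2/Q_1) ⇒ ∂Q_1/∂P_2 = ε·Q_1/P_2 = -0.561 × 3458/19.9 ≈ -97.48.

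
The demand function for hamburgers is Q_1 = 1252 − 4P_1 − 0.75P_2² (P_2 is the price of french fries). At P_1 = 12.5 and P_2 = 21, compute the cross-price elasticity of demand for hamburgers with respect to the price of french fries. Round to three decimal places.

At P_1 = 12.5 and P_2 = 21: Q_1 = 871.25.
∂Q_1/∂P_2 = -1.5P_2 = -1.5(21) = -31.5000.
ε = (∂Q_1/∂P_2)(P_2/Q_1) = -31.5000 × (21/871.25) ≈ -0.759.

-0.759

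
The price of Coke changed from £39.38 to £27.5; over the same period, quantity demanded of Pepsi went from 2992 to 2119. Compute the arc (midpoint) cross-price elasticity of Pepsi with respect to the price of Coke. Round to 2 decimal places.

ΔQ_A = 2119 − 2992 = -873; ΔP_B = 27.5 − 39.38 = -11.88.
Midpoints: Q̄_A = 2555.5, P̄_B = 33.44.
ε = (ΔQ_A/Q̄_A)/(ΔP_B/P̄_B) = (-873/2555.5)/(-11.88/33.44) ≈ 0.96.
ε > 0: Pepsi and Coke are substitutes.

0.96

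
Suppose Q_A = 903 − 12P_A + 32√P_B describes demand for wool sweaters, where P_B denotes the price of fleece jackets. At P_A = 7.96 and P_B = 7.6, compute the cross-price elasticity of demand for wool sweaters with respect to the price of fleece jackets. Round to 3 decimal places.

At P_A = 7.96 and P_B = 7.6: Q_A = 895.698.
∂Q_A/∂P_B = 32/(2√P_B) = 32/(2√7.6) = 5.8038.
ε = (∂Q_A/∂P_B)(P_B/Q_A) = 5.8038 × (7.6/895.698) ≈ 0.049.

0.049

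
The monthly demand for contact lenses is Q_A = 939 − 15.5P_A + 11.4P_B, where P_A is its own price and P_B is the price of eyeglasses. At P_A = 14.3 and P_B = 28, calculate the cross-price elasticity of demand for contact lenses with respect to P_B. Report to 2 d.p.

At P_A = 14.3 and P_B = 28: Q_A = 1036.55.
∂Q_A/∂P_B = 11.4.
ε = (∂Q_A/∂P_B)(P_B/Q_A) = 11.4 × (28/1036.55) ≈ 0.31.

0.31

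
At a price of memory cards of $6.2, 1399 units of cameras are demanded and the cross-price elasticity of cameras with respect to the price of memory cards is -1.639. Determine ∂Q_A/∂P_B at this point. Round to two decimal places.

-369.83

ε = (∂Q_A/∂P_B)·(P_B/Q_A) ⇒ ∂Q_A/∂P_B = ε·Q_A/P_B = -1.639 × 1399/6.2 ≈ -369.83.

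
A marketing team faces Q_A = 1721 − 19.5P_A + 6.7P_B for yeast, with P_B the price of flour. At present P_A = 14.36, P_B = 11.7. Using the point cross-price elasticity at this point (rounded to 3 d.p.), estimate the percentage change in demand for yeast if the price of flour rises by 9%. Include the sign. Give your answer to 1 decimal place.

0.5%

At P_A = 14.36, P_B = 11.7: Q_A = 1519.37.
∂Q_A/∂P_B = 6.7.
ε = (∂Q_A/∂P_B)(P_B/Q_A) = 6.7000 × 11.7/1519.37 ≈ 0.052.
%ΔQ_A ≈ ε × %ΔP_B = 0.052 × (9%) = 0.5%.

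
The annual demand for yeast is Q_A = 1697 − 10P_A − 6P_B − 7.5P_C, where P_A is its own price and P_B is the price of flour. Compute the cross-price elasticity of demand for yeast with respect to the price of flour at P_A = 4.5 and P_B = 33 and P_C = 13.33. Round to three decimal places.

At P_A = 4.5 and P_B = 33 and P_C = 13.33: Q_A = 1354.025.
∂Q_A/∂P_B = -6.
ε = (∂Q_A/∂P_B)(P_B/Q_A) = -6 × (33/1354.025) ≈ -0.146.

-0.146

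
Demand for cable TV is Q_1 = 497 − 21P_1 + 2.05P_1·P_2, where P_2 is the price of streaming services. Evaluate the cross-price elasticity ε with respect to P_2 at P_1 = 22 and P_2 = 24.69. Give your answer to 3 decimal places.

0.970

At P_1 = 22 and P_2 = 24.69: Q_1 = 1148.519.
∂Q_1/∂P_2 = 2.05P_1 = 2.05(22) = 45.1000.
ε = (∂Q_1/∂P_2)(P_2/Q_1) = 45.1000 × (24.69/1148.519) ≈ 0.970.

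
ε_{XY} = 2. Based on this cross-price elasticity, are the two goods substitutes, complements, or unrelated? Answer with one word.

ε = 2 > 0, so a higher price of good Y raises demand for good X: substitutes.

substitutes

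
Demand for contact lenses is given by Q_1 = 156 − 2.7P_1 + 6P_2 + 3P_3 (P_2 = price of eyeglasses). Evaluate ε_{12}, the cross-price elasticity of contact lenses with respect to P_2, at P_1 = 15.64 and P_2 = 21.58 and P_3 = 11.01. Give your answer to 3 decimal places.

At P_1 = 15.64 and P_2 = 21.58 and P_3 = 11.01: Q_1 = 276.282.
∂Q_1/∂P_2 = 6.
ε = (∂Q_1/∂P_2)(P_2/Q_1) = 6 × (21.58/276.282) ≈ 0.469.

0.469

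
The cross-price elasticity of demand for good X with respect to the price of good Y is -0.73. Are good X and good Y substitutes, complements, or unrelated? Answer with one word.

ε = -0.73 < 0, so a higher price of good Y lowers demand for good X: complements.

complements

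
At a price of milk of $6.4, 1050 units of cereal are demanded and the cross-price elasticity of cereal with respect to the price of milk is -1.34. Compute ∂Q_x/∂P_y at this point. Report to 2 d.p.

-219.84

ε = (∂Q_x/∂P_y)·(P_y/Q_x) ⇒ ∂Q_x/∂P_y = ε·Q_x/P_y = -1.34 × 1050/6.4 ≈ -219.84.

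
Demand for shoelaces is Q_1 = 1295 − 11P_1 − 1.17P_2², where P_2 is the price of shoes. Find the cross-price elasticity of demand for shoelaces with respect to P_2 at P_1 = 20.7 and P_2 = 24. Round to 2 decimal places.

At P_1 = 20.7 and P_2 = 24: Q_1 = 393.38.
∂Q_1/∂P_2 = -2.34P_2 = -2.34(24) = -56.1600.
ε = (∂Q_1/∂P_2)(P_2/Q_1) = -56.1600 × (24/393.38) ≈ -3.43.
ε < 0: complements.

-3.43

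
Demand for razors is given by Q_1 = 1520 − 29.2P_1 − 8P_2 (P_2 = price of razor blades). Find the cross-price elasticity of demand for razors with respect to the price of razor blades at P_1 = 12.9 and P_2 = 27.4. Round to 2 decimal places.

At P_1 = 12.9 and P_2 = 27.4: Q_1 = 924.12.
∂Q_1/∂P_2 = -8.
ε = (∂Q_1/∂P_2)(P_2/Q_1) = -8 × (27.4/924.12) ≈ -0.24.

-0.24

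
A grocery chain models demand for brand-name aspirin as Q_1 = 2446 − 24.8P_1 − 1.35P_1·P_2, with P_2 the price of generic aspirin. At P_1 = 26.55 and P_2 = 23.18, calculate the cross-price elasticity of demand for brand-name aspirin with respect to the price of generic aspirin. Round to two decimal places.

-0.87

At P_1 = 26.55 and P_2 = 23.18: Q_1 = 956.731.
∂Q_1/∂P_2 = -1.35P_1 = -1.35(26.55) = -35.8425.
ε = (∂Q_1/∂P_2)(P_2/Q_1) = -35.8425 × (23.18/956.731) ≈ -0.87.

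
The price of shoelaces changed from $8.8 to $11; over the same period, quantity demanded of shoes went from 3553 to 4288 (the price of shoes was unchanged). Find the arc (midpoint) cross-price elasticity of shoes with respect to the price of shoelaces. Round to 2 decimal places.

ΔQ_A = 4288 − 3553 = 735; ΔP_B = 11 − 8.8 = 2.2.
Midpoints: Q̄_A = 3920.5, P̄_B = 9.90.
ε = (ΔQ_A/Q̄_A)/(ΔP_B/P̄_B) = (735/3920.5)/(2.2/9.90) ≈ 0.84.
ε > 0: shoes and shoelaces are substitutes.

0.84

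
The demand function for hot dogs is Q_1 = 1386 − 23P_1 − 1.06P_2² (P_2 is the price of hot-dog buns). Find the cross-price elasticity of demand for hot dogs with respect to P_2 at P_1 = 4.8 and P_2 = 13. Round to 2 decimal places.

-0.33

At P_1 = 4.8 and P_2 = 13: Q_1 = 1096.46.
∂Q_1/∂P_2 = -2.12P_2 = -2.12(13) = -27.5600.
ε = (∂Q_1/∂P_2)(P_2/Q_1) = -27.5600 × (13/1096.46) ≈ -0.33.
ε < 0: complements.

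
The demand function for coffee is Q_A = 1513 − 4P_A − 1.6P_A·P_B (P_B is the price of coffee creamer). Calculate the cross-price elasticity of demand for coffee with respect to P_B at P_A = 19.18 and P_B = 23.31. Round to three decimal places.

-0.992

At P_A = 19.18 and P_B = 23.31: Q_A = 720.943.
∂Q_A/∂P_B = -1.6P_A = -1.6(19.18) = -30.6880.
ε = (∂Q_A/∂P_B)(P_B/Q_A) = -30.6880 × (23.31/720.943) ≈ -0.992.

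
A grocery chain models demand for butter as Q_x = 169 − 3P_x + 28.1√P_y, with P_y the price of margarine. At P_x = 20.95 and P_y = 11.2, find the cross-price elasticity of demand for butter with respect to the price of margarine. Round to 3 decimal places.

0.235

At P_x = 20.95 and P_y = 11.2: Q_x = 200.191.
∂Q_x/∂P_y = 28.1/(2√P_y) = 28.1/(2√11.2) = 4.1982.
ε = (∂Q_x/∂P_y)(P_y/Q_x) = 4.1982 × (11.2/200.191) ≈ 0.235.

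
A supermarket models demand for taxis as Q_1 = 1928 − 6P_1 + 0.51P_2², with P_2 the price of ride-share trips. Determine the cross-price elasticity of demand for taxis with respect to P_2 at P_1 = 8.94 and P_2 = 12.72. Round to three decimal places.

At P_1 = 8.94 and P_2 = 12.72: Q_1 = 1956.877.
∂Q_1/∂P_2 = 1.02P_2 = 1.02(12.72) = 12.9744.
ε = (∂Q_1/∂P_2)(P_2/Q_1) = 12.9744 × (12.72/1956.877) ≈ 0.084.
ε > 0: substitutes.

0.084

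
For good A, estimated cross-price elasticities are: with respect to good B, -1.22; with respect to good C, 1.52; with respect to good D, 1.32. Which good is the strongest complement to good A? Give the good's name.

Complements have ε < 0. The most negative value is -1.22 (good B).

good B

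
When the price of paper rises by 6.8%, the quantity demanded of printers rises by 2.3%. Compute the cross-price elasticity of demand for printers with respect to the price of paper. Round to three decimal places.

0.338

ε = (%ΔQ of printers) / (%ΔP of paper) = (2.3%) / (6.8%) ≈ 0.338.
Positive cross-price elasticity: substitutes.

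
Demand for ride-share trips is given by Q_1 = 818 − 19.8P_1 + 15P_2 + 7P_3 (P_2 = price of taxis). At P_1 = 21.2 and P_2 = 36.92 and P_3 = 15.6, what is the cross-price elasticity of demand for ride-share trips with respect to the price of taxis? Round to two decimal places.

0.52

At P_1 = 21.2 and P_2 = 36.92 and P_3 = 15.6: Q_1 = 1061.24.
∂Q_1/∂P_2 = 15.
ε = (∂Q_1/∂P_2)(P_2/Q_1) = 15 × (36.92/1061.24) ≈ 0.52.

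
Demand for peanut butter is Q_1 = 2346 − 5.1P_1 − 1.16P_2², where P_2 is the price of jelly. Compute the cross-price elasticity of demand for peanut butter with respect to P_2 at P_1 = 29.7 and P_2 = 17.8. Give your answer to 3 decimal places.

-0.402

At P_1 = 29.7 and P_2 = 17.8: Q_1 = 1826.996.
∂Q_1/∂P_2 = -2.32P_2 = -2.32(17.8) = -41.2960.
ε = (∂Q_1/∂P_2)(P_2/Q_1) = -41.2960 × (17.8/1826.996) ≈ -0.402.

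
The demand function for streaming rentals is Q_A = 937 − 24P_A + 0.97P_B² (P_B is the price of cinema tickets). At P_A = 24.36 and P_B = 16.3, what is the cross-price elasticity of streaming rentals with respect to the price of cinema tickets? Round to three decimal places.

0.845

At P_A = 24.36 and P_B = 16.3: Q_A = 610.079.
∂Q_A/∂P_B = 1.94P_B = 1.94(16.3) = 31.6220.
ε = (∂Q_A/∂P_B)(P_B/Q_A) = 31.6220 × (16.3/610.079) ≈ 0.845.
ε > 0: substitutes.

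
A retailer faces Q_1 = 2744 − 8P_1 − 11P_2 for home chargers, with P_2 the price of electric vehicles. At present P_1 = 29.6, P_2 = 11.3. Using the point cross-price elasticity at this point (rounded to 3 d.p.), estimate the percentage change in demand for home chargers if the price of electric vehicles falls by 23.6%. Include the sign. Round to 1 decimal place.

At P_1 = 29.6, P_2 = 11.3: Q_1 = 2382.9.
∂Q_1/∂P_2 = -11.
ε = (∂Q_1/∂P_2)(P_2/Q_1) = -11.0000 × 11.3/2382.9 ≈ -0.052.
%ΔQ_1 ≈ ε × %ΔP_2 = -0.052 × (-23.6%) = 1.2%.

1.2%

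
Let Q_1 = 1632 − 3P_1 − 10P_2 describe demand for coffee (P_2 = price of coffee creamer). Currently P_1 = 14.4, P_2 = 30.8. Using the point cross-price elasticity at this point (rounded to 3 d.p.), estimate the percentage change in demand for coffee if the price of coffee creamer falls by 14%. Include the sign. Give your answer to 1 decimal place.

At P_1 = 14.4, P_2 = 30.8: Q_1 = 1280.8.
∂Q_1/∂P_2 = -10.
ε = (∂Q_1/∂P_2)(P_2/Q_1) = -10.0000 × 30.8/1280.8 ≈ -0.240.
%ΔQ_1 ≈ ε × %ΔP_2 = -0.240 × (-14%) = 3.4%.

3.4%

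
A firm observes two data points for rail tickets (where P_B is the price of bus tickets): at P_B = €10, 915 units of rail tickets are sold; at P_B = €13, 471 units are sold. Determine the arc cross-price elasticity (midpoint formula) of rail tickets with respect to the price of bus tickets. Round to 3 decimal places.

-2.456

ΔQ_A = 471 − 915 = -444; ΔP_B = 13 − 10 = 3.
Midpoints: Q̄_A = 693.0, P̄_B = 11.50.
ε = (ΔQ_A/Q̄_A)/(ΔP_B/P̄_B) = (-444/693.0)/(3/11.50) ≈ -2.456.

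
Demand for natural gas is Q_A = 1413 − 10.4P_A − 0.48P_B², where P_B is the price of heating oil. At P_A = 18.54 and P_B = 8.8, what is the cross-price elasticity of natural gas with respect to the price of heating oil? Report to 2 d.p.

-0.06

At P_A = 18.54 and P_B = 8.8: Q_A = 1183.013.
∂Q_A/∂P_B = -0.96P_B = -0.96(8.8) = -8.4480.
ε = (∂Q_A/∂P_B)(P_B/Q_A) = -8.4480 × (8.8/1183.013) ≈ -0.06.
ε < 0: complements.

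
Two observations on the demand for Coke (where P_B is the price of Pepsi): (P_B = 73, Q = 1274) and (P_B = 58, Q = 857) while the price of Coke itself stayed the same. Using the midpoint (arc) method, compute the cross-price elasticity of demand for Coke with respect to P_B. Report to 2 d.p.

ΔQ_A = 857 − 1274 = -417; ΔP_B = 58 − 73 = -15.
Midpoints: Q̄_A = 1065.5, P̄_B = 65.50.
ε = (ΔQ_A/Q̄_A)/(ΔP_B/P̄_B) = (-417/1065.5)/(-15/65.50) ≈ 1.71.

1.71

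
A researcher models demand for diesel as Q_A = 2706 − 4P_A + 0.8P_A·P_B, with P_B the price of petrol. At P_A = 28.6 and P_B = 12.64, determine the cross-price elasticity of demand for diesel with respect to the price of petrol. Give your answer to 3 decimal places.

At P_A = 28.6 and P_B = 12.64: Q_A = 2880.803.
∂Q_A/∂P_B = 0.8P_A = 0.8(28.6) = 22.8800.
ε = (∂Q_A/∂P_B)(P_B/Q_A) = 22.8800 × (12.64/2880.803) ≈ 0.100.

0.100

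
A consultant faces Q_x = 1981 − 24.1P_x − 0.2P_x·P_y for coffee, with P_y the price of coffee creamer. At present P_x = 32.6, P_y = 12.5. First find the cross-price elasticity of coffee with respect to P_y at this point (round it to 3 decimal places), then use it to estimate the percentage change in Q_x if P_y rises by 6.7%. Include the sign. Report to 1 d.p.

At P_x = 32.6, P_y = 12.5: Q_x = 1113.84.
∂Q_x/∂P_y = -0.2P_x = -6.5200.
ε = (∂Q_x/∂P_y)(P_y/Q_x) = -6.5200 × 12.5/1113.84 ≈ -0.073.
%ΔQ_x ≈ ε × %ΔP_y = -0.073 × (6.7%) = -0.5%.

-0.5%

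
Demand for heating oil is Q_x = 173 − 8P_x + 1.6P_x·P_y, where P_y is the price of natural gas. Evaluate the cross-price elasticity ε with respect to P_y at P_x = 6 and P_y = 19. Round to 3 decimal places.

At P_x = 6 and P_y = 19: Q_x = 307.4.
∂Q_x/∂P_y = 1.6P_x = 1.6(6) = 9.6000.
ε = (∂Q_x/∂P_y)(P_y/Q_x) = 9.6000 × (19/307.4) ≈ 0.593.
ε > 0: substitutes.

0.593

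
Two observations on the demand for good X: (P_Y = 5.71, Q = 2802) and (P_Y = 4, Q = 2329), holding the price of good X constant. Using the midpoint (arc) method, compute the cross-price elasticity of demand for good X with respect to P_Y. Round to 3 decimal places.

0.523

ΔQ_X = 2329 − 2802 = -473; ΔP_Y = 4 − 5.71 = -1.71.
Midpoints: Q̄_X = 2565.5, P̄_Y = 4.86.
ε = (ΔQ_X/Q̄_X)/(ΔP_Y/P̄_Y) = (-473/2565.5)/(-1.71/4.86) ≈ 0.523.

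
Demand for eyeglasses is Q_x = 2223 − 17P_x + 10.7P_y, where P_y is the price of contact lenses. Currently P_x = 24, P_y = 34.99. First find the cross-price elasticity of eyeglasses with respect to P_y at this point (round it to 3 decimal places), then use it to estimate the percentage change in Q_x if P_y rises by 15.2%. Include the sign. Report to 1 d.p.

At P_x = 24, P_y = 34.99: Q_x = 2189.393.
∂Q_x/∂P_y = 10.7.
ε = (∂Q_x/∂P_y)(P_y/Q_x) = 10.7000 × 34.99/2189.393 ≈ 0.171.
%ΔQ_x ≈ ε × %ΔP_y = 0.171 × (15.2%) = 2.6%.

2.6%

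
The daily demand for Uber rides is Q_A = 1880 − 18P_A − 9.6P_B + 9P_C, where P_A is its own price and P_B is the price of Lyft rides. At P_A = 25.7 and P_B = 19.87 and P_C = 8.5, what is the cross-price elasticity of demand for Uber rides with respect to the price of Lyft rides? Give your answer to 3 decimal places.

At P_A = 25.7 and P_B = 19.87 and P_C = 8.5: Q_A = 1303.148.
∂Q_A/∂P_B = -9.6.
ε = (∂Q_A/∂P_B)(P_B/Q_A) = -9.6 × (19.87/1303.148) ≈ -0.146.
Since ε < 0, Uber rides and Lyft rides are complements.

-0.146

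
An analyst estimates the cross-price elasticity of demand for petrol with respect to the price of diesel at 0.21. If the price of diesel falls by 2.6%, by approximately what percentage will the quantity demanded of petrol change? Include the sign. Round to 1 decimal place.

-0.5%

%ΔQ ≈ ε × %ΔP of diesel = 0.21 × (-2.6%) = -0.5%.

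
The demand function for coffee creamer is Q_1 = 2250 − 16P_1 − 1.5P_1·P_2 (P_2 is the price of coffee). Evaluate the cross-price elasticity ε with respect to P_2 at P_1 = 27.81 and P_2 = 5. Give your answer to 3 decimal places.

At P_1 = 27.81 and P_2 = 5: Q_1 = 1596.465.
∂Q_1/∂P_2 = -1.5P_1 = -1.5(27.81) = -41.7150.
ε = (∂Q_1/∂P_2)(P_2/Q_1) = -41.7150 × (5/1596.465) ≈ -0.131.
ε < 0: complements.

-0.131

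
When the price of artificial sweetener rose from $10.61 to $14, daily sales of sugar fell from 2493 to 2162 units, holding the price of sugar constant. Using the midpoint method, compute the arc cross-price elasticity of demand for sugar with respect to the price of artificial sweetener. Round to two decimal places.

ΔQ_A = 2162 − 2493 = -331; ΔP_B = 14 − 10.61 = 3.39.
Midpoints: Q̄_A = 2327.5, P̄_B = 12.30.
ε = (ΔQ_A/Q̄_A)/(ΔP_B/P̄_B) = (-331/2327.5)/(3.39/12.30) ≈ -0.52.
ε < 0: sugar and artificial sweetener are complements.

-0.52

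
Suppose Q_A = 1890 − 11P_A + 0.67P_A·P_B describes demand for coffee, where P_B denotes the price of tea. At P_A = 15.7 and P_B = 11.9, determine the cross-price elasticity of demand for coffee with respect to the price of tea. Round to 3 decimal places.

0.068

At P_A = 15.7 and P_B = 11.9: Q_A = 1842.476.
∂Q_A/∂P_B = 0.67P_A = 0.67(15.7) = 10.5190.
ε = (∂Q_A/∂P_B)(P_B/Q_A) = 10.5190 × (11.9/1842.476) ≈ 0.068.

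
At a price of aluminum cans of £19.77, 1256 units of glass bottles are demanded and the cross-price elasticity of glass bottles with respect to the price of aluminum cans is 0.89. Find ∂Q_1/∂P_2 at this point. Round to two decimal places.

ε = (∂Q_1/∂P_2)·(P_2/Q_1) ⇒ ∂Q_1/∂P_2 = ε·Q_1/P_2 = 0.89 × 1256/19.77 ≈ 56.54.

56.54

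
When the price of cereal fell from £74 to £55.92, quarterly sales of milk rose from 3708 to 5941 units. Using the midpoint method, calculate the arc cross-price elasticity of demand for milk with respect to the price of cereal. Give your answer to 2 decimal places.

-1.66

ΔQ_A = 5941 − 3708 = 2233; ΔP_B = 55.92 − 74 = -18.08.
Midpoints: Q̄_A = 4824.5, P̄_B = 64.96.
ε = (ΔQ_A/Q̄_A)/(ΔP_B/P̄_B) = (2233/4824.5)/(-18.08/64.96) ≈ -1.66.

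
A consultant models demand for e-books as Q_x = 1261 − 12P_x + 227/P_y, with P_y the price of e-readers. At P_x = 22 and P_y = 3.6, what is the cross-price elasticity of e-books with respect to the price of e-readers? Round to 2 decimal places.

At P_x = 22 and P_y = 3.6: Q_x = 1060.056.
∂Q_x/∂P_y = −227/P_y² = -17.5154.
ε = (∂Q_x/∂P_y)(P_y/Q_x) = -17.5154 × (3.6/1060.056) ≈ -0.06.
ε < 0: complements.

-0.06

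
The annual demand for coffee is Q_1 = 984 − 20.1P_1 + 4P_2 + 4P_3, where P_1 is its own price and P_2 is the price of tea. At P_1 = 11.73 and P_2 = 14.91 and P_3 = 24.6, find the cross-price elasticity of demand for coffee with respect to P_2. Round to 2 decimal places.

0.07

At P_1 = 11.73 and P_2 = 14.91 and P_3 = 24.6: Q_1 = 906.267.
∂Q_1/∂P_2 = 4.
ε = (∂Q_1/∂P_2)(P_2/Q_1) = 4 × (14.91/906.267) ≈ 0.07.
Since ε > 0, coffee and tea are substitutes.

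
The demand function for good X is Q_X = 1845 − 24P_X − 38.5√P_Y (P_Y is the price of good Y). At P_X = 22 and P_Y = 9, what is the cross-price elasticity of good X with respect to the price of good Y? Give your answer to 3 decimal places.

-0.048

At P_X = 22 and P_Y = 9: Q_X = 1201.5.
∂Q_X/∂P_Y = -38.5/(2√P_Y) = -38.5/(2√9) = -6.4167.
ε = (∂Q_X/∂P_Y)(P_Y/Q_X) = -6.4167 × (9/1201.5) ≈ -0.048.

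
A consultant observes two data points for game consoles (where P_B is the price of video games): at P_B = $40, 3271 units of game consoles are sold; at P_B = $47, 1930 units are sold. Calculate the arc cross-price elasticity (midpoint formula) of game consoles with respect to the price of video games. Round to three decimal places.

ΔQ_A = 1930 − 3271 = -1341; ΔP_B = 47 − 40 = 7.
Midpoints: Q̄_A = 2600.5, P̄_B = 43.50.
ε = (ΔQ_A/Q̄_A)/(ΔP_B/P̄_B) = (-1341/2600.5)/(7/43.50) ≈ -3.205.
ε < 0: game consoles and video games are complements.

-3.205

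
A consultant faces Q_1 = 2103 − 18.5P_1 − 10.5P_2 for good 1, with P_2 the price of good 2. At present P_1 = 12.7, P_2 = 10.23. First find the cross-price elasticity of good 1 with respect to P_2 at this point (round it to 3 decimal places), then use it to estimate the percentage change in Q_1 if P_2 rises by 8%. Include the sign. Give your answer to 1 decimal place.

At P_1 = 12.7, P_2 = 10.23: Q_1 = 1760.635.
∂Q_1/∂P_2 = -10.5.
ε = (∂Q_1/∂P_2)(P_2/Q_1) = -10.5000 × 10.23/1760.635 ≈ -0.061.
%ΔQ_1 ≈ ε × %ΔP_2 = -0.061 × (8%) = -0.5%.

-0.5%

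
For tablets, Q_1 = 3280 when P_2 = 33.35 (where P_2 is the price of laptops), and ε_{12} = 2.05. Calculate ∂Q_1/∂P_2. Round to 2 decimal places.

201.62

ε = (∂Q_1/∂P_2)·(P_2/Q_1) ⇒ ∂Q_1/∂P_2 = ε·Q_1/P_2 = 2.05 × 3280/33.35 ≈ 201.62.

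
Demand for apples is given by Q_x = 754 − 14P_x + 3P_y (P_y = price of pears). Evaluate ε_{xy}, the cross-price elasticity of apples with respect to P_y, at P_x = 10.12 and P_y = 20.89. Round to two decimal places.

0.09

At P_x = 10.12 and P_y = 20.89: Q_x = 674.99.
∂Q_x/∂P_y = 3.
ε = (∂Q_x/∂P_y)(P_y/Q_x) = 3 × (20.89/674.99) ≈ 0.09.
Since ε > 0, apples and pears are substitutes.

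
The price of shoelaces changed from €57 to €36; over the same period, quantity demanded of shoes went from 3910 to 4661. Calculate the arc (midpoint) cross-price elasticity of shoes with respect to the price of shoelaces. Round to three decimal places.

-0.388

ΔQ_A = 4661 − 3910 = 751; ΔP_B = 36 − 57 = -21.
Midpoints: Q̄_A = 4285.5, P̄_B = 46.50.
ε = (ΔQ_A/Q̄_A)/(ΔP_B/P̄_B) = (751/4285.5)/(-21/46.50) ≈ -0.388.
ε < 0: shoes and shoelaces are complements.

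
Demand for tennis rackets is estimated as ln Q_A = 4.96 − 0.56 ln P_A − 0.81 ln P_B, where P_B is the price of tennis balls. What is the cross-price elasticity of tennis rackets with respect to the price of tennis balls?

In a log-linear (constant-elasticity) demand function, the coefficient on ln P_B is the cross-price elasticity.
ε = -0.81. Negative, so tennis rackets and tennis balls are complements.

-0.81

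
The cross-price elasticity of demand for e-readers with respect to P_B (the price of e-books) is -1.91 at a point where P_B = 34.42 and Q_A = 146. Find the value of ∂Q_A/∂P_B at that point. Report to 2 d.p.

ε = (∂Q_A/∂P_B)·(P_B/Q_A) ⇒ ∂Q_A/∂P_B = ε·Q_A/P_B = -1.91 × 146/34.42 ≈ -8.10.

-8.10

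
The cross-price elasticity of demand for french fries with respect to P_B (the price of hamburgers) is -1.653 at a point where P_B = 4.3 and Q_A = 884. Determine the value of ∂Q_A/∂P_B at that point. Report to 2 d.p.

-339.83

ε = (∂Q_A/∂P_B)·(P_B/Q_A) ⇒ ∂Q_A/∂P_B = ε·Q_A/P_B = -1.653 × 884/4.3 ≈ -339.83.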